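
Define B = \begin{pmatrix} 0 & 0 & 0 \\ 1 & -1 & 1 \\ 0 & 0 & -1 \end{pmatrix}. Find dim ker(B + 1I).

B + 1I = [[1, 0, 0], [1, 0, 1], [0, 0, 0]].
This matrix has rank 2, so its null space has dimension 3 − 2 = 1.

1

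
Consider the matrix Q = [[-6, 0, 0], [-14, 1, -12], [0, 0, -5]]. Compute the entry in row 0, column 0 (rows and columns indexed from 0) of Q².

36

Characteristic polynomial: λ^3 + 10λ^2 + 19λ - 30 = (λ - 1)(λ + 5)(λ + 6), so the eigenvalues are -6, -5, 1.
λ=-6: eigenvector (1, 2, 0).
λ=1: eigenvector (0, 1, 0).
λ=-5: eigenvector (0, 2, 1).
P = [[1, 0, 0], [2, 1, 2], [0, 0, 1]], D = diag(-6, 1, -5), P⁻¹ = [[1, 0, 0], [-2, 1, -2], [0, 0, 1]].
Q² = P·diag(36, 1, 25)·P⁻¹ = [[36, 0, 0], [70, 1, 48], [0, 0, 25]].
The requested entry is 36.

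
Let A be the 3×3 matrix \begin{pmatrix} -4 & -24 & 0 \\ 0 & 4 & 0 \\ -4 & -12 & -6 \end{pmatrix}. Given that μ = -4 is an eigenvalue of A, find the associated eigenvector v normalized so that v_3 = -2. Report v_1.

1

A + 4I = [[0, -24, 0], [0, 8, 0], [-4, -12, -2]].
Solving (A + 4I)v = 0 gives the eigenspace spanned by (1, 0, -2).
With v_3 = -2, v = (1, 0, -2), so v_1 = 1.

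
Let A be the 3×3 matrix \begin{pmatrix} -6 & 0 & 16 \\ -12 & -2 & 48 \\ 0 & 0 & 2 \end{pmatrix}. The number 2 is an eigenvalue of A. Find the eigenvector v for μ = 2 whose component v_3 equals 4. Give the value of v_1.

8

A − 2I = [[-8, 0, 16], [-12, -4, 48], [0, 0, 0]].
Solving (A − 2I)v = 0 gives the eigenspace spanned by (8, 24, 4).
With v_3 = 4, v = (8, 24, 4), so v_1 = 8.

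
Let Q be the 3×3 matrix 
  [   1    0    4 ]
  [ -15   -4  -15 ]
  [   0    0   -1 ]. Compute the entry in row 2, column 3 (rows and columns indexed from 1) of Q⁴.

Characteristic polynomial: μ^3 + 4μ^2 - μ - 4 = (μ - 1)(μ + 1)(μ + 4), so the eigenvalues are -4, -1, 1.
μ=1: eigenvector (1, -3, 0).
μ=-4: eigenvector (0, 1, 0).
μ=-1: eigenvector (-2, 5, 1).
P = [[1, 0, -2], [-3, 1, 5], [0, 0, 1]], D = diag(1, -4, -1), P⁻¹ = [[1, 0, 2], [3, 1, 1], [0, 0, 1]].
Q⁴ = P·diag(1, 256, 1)·P⁻¹ = [[1, 0, 0], [765, 256, 255], [0, 0, 1]].
The requested entry is 255.

255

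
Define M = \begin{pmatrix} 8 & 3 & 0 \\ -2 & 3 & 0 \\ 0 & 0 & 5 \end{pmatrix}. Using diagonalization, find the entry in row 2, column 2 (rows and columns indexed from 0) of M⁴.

625

Characteristic polynomial: μ^3 - 16μ^2 + 85μ - 150 = (μ - 6)(μ - 5)^2, so the eigenvalues are 5, 5, 6.
μ=6: eigenvector (3, -2, 0).
μ=5: eigenvector (-1, 1, 0).
μ=5: eigenvector (0, 0, 1).
P = [[3, -1, 0], [-2, 1, 0], [0, 0, 1]], D = diag(6, 5, 5), P⁻¹ = [[1, 1, 0], [2, 3, 0], [0, 0, 1]].
M⁴ = P·diag(1296, 625, 625)·P⁻¹ = [[2638, 2013, 0], [-1342, -717, 0], [0, 0, 625]].
The requested entry is 625.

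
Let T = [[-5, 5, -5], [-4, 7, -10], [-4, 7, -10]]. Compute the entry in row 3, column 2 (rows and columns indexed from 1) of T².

-41

Characteristic polynomial: λ^3 + 8λ^2 + 15λ = λ(λ + 3)(λ + 5), so the eigenvalues are -5, -3, 0.
λ=-5: eigenvector (1, 2, 2).
λ=-3: eigenvector (0, -1, -1).
λ=0: eigenvector (1, 2, 1).
P = [[1, 0, 1], [2, -1, 2], [2, -1, 1]], D = diag(-5, -3, 0), P⁻¹ = [[1, -1, 1], [2, -1, 0], [0, 1, -1]].
T² = P·diag(25, 9, 0)·P⁻¹ = [[25, -25, 25], [32, -41, 50], [32, -41, 50]].
The requested entry is -41.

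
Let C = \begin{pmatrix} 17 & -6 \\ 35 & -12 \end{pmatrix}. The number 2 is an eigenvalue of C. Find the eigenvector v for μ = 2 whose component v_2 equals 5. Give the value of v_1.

2

C − 2I = [[15, -6], [35, -14]].
Solving (C − 2I)v = 0 gives the eigenspace spanned by (2, 5).
With v_2 = 5, v = (2, 5), so v_1 = 2.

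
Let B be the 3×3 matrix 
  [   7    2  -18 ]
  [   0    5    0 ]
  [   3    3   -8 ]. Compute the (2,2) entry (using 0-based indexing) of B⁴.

46

Characteristic polynomial: s^3 - 4s^2 - 7s + 10 = (s - 5)(s - 1)(s + 2), so the eigenvalues are -2, 1, 5.
s=1: eigenvector (3, 0, 1).
s=5: eigenvector (-1, 1, 0).
s=-2: eigenvector (2, 0, 1).
P = [[3, -1, 2], [0, 1, 0], [1, 0, 1]], D = diag(1, 5, -2), P⁻¹ = [[1, 1, -2], [0, 1, 0], [-1, -1, 3]].
B⁴ = P·diag(1, 625, 16)·P⁻¹ = [[-29, -654, 90], [0, 625, 0], [-15, -15, 46]].
The requested entry is 46.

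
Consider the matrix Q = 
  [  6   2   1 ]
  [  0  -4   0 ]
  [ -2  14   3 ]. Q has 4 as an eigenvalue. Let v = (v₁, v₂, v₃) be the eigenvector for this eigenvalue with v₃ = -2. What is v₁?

1

Q − 4I = [[2, 2, 1], [0, -8, 0], [-2, 14, -1]].
Solving (Q − 4I)v = 0 gives the eigenspace spanned by (1, 0, -2).
With v₃ = -2, v = (1, 0, -2), so v₁ = 1.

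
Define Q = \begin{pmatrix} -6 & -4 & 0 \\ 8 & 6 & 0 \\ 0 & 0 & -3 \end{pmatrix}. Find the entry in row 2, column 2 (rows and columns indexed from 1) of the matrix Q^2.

4

Characteristic polynomial: λ^3 + 3λ^2 - 4λ - 12 = (λ - 2)(λ + 2)(λ + 3), so the eigenvalues are -3, -2, 2.
λ=2: eigenvector (-1, 2, 0).
λ=-2: eigenvector (1, -1, 0).
λ=-3: eigenvector (0, 0, 1).
P = [[-1, 1, 0], [2, -1, 0], [0, 0, 1]], D = diag(2, -2, -3), P⁻¹ = [[1, 1, 0], [2, 1, 0], [0, 0, 1]].
Q² = P·diag(4, 4, 9)·P⁻¹ = [[4, 0, 0], [0, 4, 0], [0, 0, 9]].
The requested entry is 4.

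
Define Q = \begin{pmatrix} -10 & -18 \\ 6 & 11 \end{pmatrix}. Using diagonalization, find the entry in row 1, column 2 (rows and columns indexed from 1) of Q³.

-54

Characteristic polynomial: s^2 - s - 2 = (s - 2)(s + 1), so the eigenvalues are -1, 2.
s=2: eigenvector (-3, 2).
s=-1: eigenvector (-2, 1).
P = [[-3, -2], [2, 1]], D = diag(2, -1), P⁻¹ = [[1, 2], [-2, -3]].
Q³ = P·diag(8, -1)·P⁻¹ = [[-28, -54], [18, 35]].
The requested entry is -54.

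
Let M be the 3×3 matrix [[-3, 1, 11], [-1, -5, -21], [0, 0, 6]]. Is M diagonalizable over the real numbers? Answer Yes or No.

No

Characteristic polynomial: p(t) = t^3 + 2t^2 - 32t - 96 = (t - 6)(t + 4)^2.
t = -4 has algebraic multiplicity 2; rank(M + 4I) = 2, so geometric multiplicity = 1.
Geometric multiplicity < algebraic multiplicity, so M is not diagonalizable.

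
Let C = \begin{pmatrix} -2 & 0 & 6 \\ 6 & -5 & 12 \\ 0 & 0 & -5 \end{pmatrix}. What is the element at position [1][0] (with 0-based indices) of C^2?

Characteristic polynomial: s^3 + 12s^2 + 45s + 50 = (s + 2)(s + 5)^2, so the eigenvalues are -5, -5, -2.
s=-5: eigenvector (0, 1, 0).
s=-2: eigenvector (1, 2, 0).
s=-5: eigenvector (-2, 0, 1).
P = [[0, 1, -2], [1, 2, 0], [0, 0, 1]], D = diag(-5, -2, -5), P⁻¹ = [[-2, 1, -4], [1, 0, 2], [0, 0, 1]].
C² = P·diag(25, 4, 25)·P⁻¹ = [[4, 0, -42], [-42, 25, -84], [0, 0, 25]].
The requested entry is -42.

-42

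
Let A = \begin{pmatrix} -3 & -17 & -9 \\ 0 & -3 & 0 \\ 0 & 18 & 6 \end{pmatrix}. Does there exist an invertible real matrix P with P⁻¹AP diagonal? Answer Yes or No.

No

Characteristic polynomial: p(t) = t^3 - 27t - 54 = (t - 6)(t + 3)^2.
t = -3 has algebraic multiplicity 2; rank(A + 3I) = 2, so geometric multiplicity = 1.
Geometric multiplicity < algebraic multiplicity, so A is not diagonalizable.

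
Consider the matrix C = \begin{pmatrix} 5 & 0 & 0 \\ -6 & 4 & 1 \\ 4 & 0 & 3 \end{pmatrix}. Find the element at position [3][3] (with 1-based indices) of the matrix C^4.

Characteristic polynomial: μ^3 - 12μ^2 + 47μ - 60 = (μ - 5)(μ - 4)(μ - 3), so the eigenvalues are 3, 4, 5.
μ=5: eigenvector (1, -4, 2).
μ=4: eigenvector (0, 1, 0).
μ=3: eigenvector (0, -1, 1).
P = [[1, 0, 0], [-4, 1, -1], [2, 0, 1]], D = diag(5, 4, 3), P⁻¹ = [[1, 0, 0], [2, 1, 1], [-2, 0, 1]].
C⁴ = P·diag(625, 256, 81)·P⁻¹ = [[625, 0, 0], [-1826, 256, 175], [1088, 0, 81]].
The requested entry is 81.

81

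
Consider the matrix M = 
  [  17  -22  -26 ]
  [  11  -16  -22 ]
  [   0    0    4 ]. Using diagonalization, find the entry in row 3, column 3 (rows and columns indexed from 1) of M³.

Characteristic polynomial: λ^3 - 5λ^2 - 26λ + 120 = (λ - 6)(λ - 4)(λ + 5), so the eigenvalues are -5, 4, 6.
λ=6: eigenvector (2, 1, 0).
λ=-5: eigenvector (1, 1, 0).
λ=4: eigenvector (2, 0, 1).
P = [[2, 1, 2], [1, 1, 0], [0, 0, 1]], D = diag(6, -5, 4), P⁻¹ = [[1, -1, -2], [-1, 2, 2], [0, 0, 1]].
M³ = P·diag(216, -125, 64)·P⁻¹ = [[557, -682, -986], [341, -466, -682], [0, 0, 64]].
The requested entry is 64.

64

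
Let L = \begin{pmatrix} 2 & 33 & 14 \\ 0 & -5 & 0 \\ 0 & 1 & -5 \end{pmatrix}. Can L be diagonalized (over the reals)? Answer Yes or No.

No

Characteristic polynomial: p(μ) = μ^3 + 8μ^2 + 5μ - 50 = (μ - 2)(μ + 5)^2.
μ = -5 has algebraic multiplicity 2; rank(L + 5I) = 2, so geometric multiplicity = 1.
Geometric multiplicity < algebraic multiplicity, so L is not diagonalizable.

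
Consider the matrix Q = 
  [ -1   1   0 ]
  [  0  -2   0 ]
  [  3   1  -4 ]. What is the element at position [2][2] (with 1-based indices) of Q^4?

Characteristic polynomial: r^3 + 7r^2 + 14r + 8 = (r + 1)(r + 2)(r + 4), so the eigenvalues are -4, -2, -1.
r=-4: eigenvector (0, 0, 1).
r=-1: eigenvector (1, 0, 1).
r=-2: eigenvector (1, -1, 1).
P = [[0, 1, 1], [0, 0, -1], [1, 1, 1]], D = diag(-4, -1, -2), P⁻¹ = [[-1, 0, 1], [1, 1, 0], [0, -1, 0]].
Q⁴ = P·diag(256, 1, 16)·P⁻¹ = [[1, -15, 0], [0, 16, 0], [-255, -15, 256]].
The requested entry is 16.

16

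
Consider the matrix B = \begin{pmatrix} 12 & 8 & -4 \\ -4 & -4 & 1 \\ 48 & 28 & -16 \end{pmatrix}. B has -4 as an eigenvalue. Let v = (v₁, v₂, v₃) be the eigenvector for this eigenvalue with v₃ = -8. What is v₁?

-2

B + 4I = [[16, 8, -4], [-4, 0, 1], [48, 28, -12]].
Solving (B + 4I)v = 0 gives the eigenspace spanned by (-2, 0, -8).
With v₃ = -8, v = (-2, 0, -8), so v₁ = -2.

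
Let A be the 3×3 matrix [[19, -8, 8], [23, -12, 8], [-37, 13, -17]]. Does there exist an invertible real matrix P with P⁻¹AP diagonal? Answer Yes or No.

Yes

Characteristic polynomial: p(t) = t^3 + 10t^2 + 29t + 20 = (t + 1)(t + 4)(t + 5).
All 3 eigenvalues are distinct, so A is diagonalizable.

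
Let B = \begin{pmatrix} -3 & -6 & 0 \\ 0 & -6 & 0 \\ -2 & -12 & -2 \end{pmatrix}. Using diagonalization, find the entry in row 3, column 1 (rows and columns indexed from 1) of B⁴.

Characteristic polynomial: r^3 + 11r^2 + 36r + 36 = (r + 2)(r + 3)(r + 6), so the eigenvalues are -6, -3, -2.
r=-6: eigenvector (2, 1, 4).
r=-3: eigenvector (1, 0, 2).
r=-2: eigenvector (0, 0, 1).
P = [[2, 1, 0], [1, 0, 0], [4, 2, 1]], D = diag(-6, -3, -2), P⁻¹ = [[0, 1, 0], [1, -2, 0], [-2, 0, 1]].
B⁴ = P·diag(1296, 81, 16)·P⁻¹ = [[81, 2430, 0], [0, 1296, 0], [130, 4860, 16]].
The requested entry is 130.

130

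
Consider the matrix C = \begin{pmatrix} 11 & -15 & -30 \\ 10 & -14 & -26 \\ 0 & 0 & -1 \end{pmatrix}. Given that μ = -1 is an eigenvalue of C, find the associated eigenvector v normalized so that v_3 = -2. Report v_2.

C + 1I = [[12, -15, -30], [10, -13, -26], [0, 0, 0]].
Solving (C + 1I)v = 0 gives the eigenspace spanned by (0, 4, -2).
With v_3 = -2, v = (0, 4, -2), so v_2 = 4.

4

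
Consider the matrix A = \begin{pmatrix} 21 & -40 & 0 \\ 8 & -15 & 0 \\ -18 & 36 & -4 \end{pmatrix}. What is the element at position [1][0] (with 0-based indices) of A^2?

Characteristic polynomial: μ^3 - 2μ^2 - 19μ + 20 = (μ - 5)(μ - 1)(μ + 4), so the eigenvalues are -4, 1, 5.
μ=5: eigenvector (5, 2, -2).
μ=1: eigenvector (2, 1, 0).
μ=-4: eigenvector (0, 0, 1).
P = [[5, 2, 0], [2, 1, 0], [-2, 0, 1]], D = diag(5, 1, -4), P⁻¹ = [[1, -2, 0], [-2, 5, 0], [2, -4, 1]].
A² = P·diag(25, 1, 16)·P⁻¹ = [[121, -240, 0], [48, -95, 0], [-18, 36, 16]].
The requested entry is 48.

48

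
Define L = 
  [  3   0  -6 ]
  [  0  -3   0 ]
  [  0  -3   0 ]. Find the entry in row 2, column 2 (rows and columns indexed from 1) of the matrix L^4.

Characteristic polynomial: t^3 - 9t = t(t - 3)(t + 3), so the eigenvalues are -3, 0, 3.
t=0: eigenvector (2, 0, 1).
t=-3: eigenvector (1, 1, 1).
t=3: eigenvector (1, 0, 0).
P = [[2, 1, 1], [0, 1, 0], [1, 1, 0]], D = diag(0, -3, 3), P⁻¹ = [[0, -1, 1], [0, 1, 0], [1, 1, -2]].
L⁴ = P·diag(0, 81, 81)·P⁻¹ = [[81, 162, -162], [0, 81, 0], [0, 81, 0]].
The requested entry is 81.

81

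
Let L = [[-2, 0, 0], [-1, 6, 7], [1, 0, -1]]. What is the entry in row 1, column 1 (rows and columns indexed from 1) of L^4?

Characteristic polynomial: λ^3 - 3λ^2 - 16λ - 12 = (λ - 6)(λ + 1)(λ + 2), so the eigenvalues are -2, -1, 6.
λ=-2: eigenvector (1, 1, -1).
λ=6: eigenvector (0, 1, 0).
λ=-1: eigenvector (0, -1, 1).
P = [[1, 0, 0], [1, 1, -1], [-1, 0, 1]], D = diag(-2, 6, -1), P⁻¹ = [[1, 0, 0], [0, 1, 1], [1, 0, 1]].
L⁴ = P·diag(16, 1296, 1)·P⁻¹ = [[16, 0, 0], [15, 1296, 1295], [-15, 0, 1]].
The requested entry is 16.

16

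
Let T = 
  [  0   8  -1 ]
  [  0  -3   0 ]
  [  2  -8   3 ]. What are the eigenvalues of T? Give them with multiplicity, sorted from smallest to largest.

Characteristic polynomial: p(s) = s^3 - 7s + 6 = (s - 2)(s - 1)(s + 3).
Roots (with multiplicity): -3, 1, 2.

-3, 1, 2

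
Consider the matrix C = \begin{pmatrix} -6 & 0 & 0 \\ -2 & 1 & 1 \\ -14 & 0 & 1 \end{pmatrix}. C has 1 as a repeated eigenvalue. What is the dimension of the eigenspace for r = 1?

C − 1I = [[-7, 0, 0], [-2, 0, 1], [-14, 0, 0]].
This matrix has rank 2, so its null space has dimension 3 − 2 = 1.

1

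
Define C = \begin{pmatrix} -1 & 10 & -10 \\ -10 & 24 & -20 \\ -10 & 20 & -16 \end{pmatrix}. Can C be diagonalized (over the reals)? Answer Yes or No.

Yes

Characteristic polynomial: p(s) = s^3 - 7s^2 + 8s + 16 = (s - 4)^2(s + 1).
s = 4 has algebraic multiplicity 2; rank(C − 4I) = 1, so geometric multiplicity = 2.
Every eigenvalue has geometric = algebraic multiplicity, so C is diagonalizable.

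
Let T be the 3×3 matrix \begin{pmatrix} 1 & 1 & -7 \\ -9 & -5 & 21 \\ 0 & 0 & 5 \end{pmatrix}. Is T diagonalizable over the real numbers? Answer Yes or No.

No

Characteristic polynomial: p(s) = s^3 - s^2 - 16s - 20 = (s - 5)(s + 2)^2.
s = -2 has algebraic multiplicity 2; rank(T + 2I) = 2, so geometric multiplicity = 1.
Geometric multiplicity < algebraic multiplicity, so T is not diagonalizable.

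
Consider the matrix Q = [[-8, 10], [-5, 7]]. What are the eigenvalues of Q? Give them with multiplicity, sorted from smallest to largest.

-3, 2

Characteristic polynomial: p(λ) = λ^2 + λ - 6 = (λ - 2)(λ + 3).
Roots (with multiplicity): -3, 2.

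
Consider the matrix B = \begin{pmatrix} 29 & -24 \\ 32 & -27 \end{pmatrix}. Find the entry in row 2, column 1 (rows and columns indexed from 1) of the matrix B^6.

Characteristic polynomial: r^2 - 2r - 15 = (r - 5)(r + 3), so the eigenvalues are -3, 5.
r=-3: eigenvector (3, 4).
r=5: eigenvector (1, 1).
P = [[3, 1], [4, 1]], D = diag(-3, 5), P⁻¹ = [[-1, 1], [4, -3]].
B⁶ = P·diag(729, 15625)·P⁻¹ = [[60313, -44688], [59584, -43959]].
The requested entry is 59584.

59584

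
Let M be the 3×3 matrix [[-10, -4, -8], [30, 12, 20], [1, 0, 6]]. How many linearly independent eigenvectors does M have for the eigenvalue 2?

M − 2I = [[-12, -4, -8], [30, 10, 20], [1, 0, 4]].
This matrix has rank 2, so its null space has dimension 3 − 2 = 1.

1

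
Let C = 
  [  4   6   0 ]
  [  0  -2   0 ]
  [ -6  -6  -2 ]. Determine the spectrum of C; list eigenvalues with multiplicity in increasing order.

Characteristic polynomial: p(s) = s^3 - 12s - 16 = (s - 4)(s + 2)^2.
Roots (with multiplicity): -2, -2, 4.

-2, -2, 4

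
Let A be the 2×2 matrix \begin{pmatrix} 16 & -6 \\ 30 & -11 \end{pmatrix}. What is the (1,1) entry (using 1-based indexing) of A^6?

20476

Characteristic polynomial: μ^2 - 5μ + 4 = (μ - 4)(μ - 1), so the eigenvalues are 1, 4.
μ=4: eigenvector (1, 2).
μ=1: eigenvector (2, 5).
P = [[1, 2], [2, 5]], D = diag(4, 1), P⁻¹ = [[5, -2], [-2, 1]].
A⁶ = P·diag(4096, 1)·P⁻¹ = [[20476, -8190], [40950, -16379]].
The requested entry is 20476.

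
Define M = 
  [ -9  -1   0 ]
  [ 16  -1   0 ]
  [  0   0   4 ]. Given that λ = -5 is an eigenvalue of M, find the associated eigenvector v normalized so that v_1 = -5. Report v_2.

M + 5I = [[-4, -1, 0], [16, 4, 0], [0, 0, 9]].
Solving (M + 5I)v = 0 gives the eigenspace spanned by (-5, 20, 0).
With v_1 = -5, v = (-5, 20, 0), so v_2 = 20.

20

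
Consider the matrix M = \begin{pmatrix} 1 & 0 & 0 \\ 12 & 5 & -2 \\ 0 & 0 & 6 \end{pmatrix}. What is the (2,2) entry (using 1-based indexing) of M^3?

Characteristic polynomial: t^3 - 12t^2 + 41t - 30 = (t - 6)(t - 5)(t - 1), so the eigenvalues are 1, 5, 6.
t=6: eigenvector (0, -2, 1).
t=5: eigenvector (0, 1, 0).
t=1: eigenvector (1, -3, 0).
P = [[0, 0, 1], [-2, 1, -3], [1, 0, 0]], D = diag(6, 5, 1), P⁻¹ = [[0, 0, 1], [3, 1, 2], [1, 0, 0]].
M³ = P·diag(216, 125, 1)·P⁻¹ = [[1, 0, 0], [372, 125, -182], [0, 0, 216]].
The requested entry is 125.

125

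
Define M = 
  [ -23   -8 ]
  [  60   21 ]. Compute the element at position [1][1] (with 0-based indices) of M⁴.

Characteristic polynomial: r^2 + 2r - 3 = (r - 1)(r + 3), so the eigenvalues are -3, 1.
r=1: eigenvector (-1, 3).
r=-3: eigenvector (-2, 5).
P = [[-1, -2], [3, 5]], D = diag(1, -3), P⁻¹ = [[5, 2], [-3, -1]].
M⁴ = P·diag(1, 81)·P⁻¹ = [[481, 160], [-1200, -399]].
The requested entry is -399.

-399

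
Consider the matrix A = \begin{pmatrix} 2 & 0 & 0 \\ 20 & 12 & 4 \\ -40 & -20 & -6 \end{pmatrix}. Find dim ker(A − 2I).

A − 2I = [[0, 0, 0], [20, 10, 4], [-40, -20, -8]].
This matrix has rank 1, so its null space has dimension 3 − 1 = 2.

2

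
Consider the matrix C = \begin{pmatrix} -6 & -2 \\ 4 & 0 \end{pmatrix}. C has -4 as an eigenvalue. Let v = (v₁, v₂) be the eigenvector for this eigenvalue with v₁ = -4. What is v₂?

4

C + 4I = [[-2, -2], [4, 4]].
Solving (C + 4I)v = 0 gives the eigenspace spanned by (-4, 4).
With v₁ = -4, v = (-4, 4), so v₂ = 4.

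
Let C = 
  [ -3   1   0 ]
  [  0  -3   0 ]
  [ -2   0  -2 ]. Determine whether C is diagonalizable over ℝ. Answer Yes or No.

No

Characteristic polynomial: p(λ) = λ^3 + 8λ^2 + 21λ + 18 = (λ + 2)(λ + 3)^2.
λ = -3 has algebraic multiplicity 2; rank(C + 3I) = 2, so geometric multiplicity = 1.
Geometric multiplicity < algebraic multiplicity, so C is not diagonalizable.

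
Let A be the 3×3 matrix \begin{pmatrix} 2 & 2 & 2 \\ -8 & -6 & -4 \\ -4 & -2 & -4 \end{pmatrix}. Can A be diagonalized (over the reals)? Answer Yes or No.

Characteristic polynomial: p(s) = s^3 + 8s^2 + 20s + 16 = (s + 2)^2(s + 4).
s = -2 has algebraic multiplicity 2; rank(A + 2I) = 1, so geometric multiplicity = 2.
Every eigenvalue has geometric = algebraic multiplicity, so A is diagonalizable.

Yes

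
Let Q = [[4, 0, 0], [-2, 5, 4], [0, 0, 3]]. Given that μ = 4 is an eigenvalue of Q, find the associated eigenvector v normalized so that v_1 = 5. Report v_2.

Q − 4I = [[0, 0, 0], [-2, 1, 4], [0, 0, -1]].
Solving (Q − 4I)v = 0 gives the eigenspace spanned by (5, 10, 0).
With v_1 = 5, v = (5, 10, 0), so v_2 = 10.

10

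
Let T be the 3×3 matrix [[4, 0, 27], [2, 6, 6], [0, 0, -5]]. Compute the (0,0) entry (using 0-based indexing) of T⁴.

Characteristic polynomial: r^3 - 5r^2 - 26r + 120 = (r - 6)(r - 4)(r + 5), so the eigenvalues are -5, 4, 6.
r=-5: eigenvector (-3, 0, 1).
r=6: eigenvector (0, 1, 0).
r=4: eigenvector (1, -1, 0).
P = [[-3, 0, 1], [0, 1, -1], [1, 0, 0]], D = diag(-5, 6, 4), P⁻¹ = [[0, 0, 1], [1, 1, 3], [1, 0, 3]].
T⁴ = P·diag(625, 1296, 256)·P⁻¹ = [[256, 0, -1107], [1040, 1296, 3120], [0, 0, 625]].
The requested entry is 256.

256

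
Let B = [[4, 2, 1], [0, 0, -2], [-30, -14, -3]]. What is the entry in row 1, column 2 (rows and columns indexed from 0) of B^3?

-14

Characteristic polynomial: μ^3 - μ^2 - 10μ - 8 = (μ - 4)(μ + 1)(μ + 2), so the eigenvalues are -2, -1, 4.
μ=-2: eigenvector (1, -2, -2).
μ=4: eigenvector (0, 1, -2).
μ=-1: eigenvector (1, -2, -1).
P = [[1, 0, 1], [-2, 1, -2], [-2, -2, -1]], D = diag(-2, 4, -1), P⁻¹ = [[-5, -2, -1], [2, 1, 0], [6, 2, 1]].
B³ = P·diag(-8, 64, -1)·P⁻¹ = [[34, 14, 7], [60, 36, -14], [-330, -158, -15]].
The requested entry is -14.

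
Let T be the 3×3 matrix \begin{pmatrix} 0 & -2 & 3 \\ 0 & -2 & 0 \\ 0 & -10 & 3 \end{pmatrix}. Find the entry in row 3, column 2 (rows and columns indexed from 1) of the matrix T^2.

Characteristic polynomial: s^3 - s^2 - 6s = s(s - 3)(s + 2), so the eigenvalues are -2, 0, 3.
s=0: eigenvector (1, 0, 0).
s=-2: eigenvector (-2, 1, 2).
s=3: eigenvector (1, 0, 1).
P = [[1, -2, 1], [0, 1, 0], [0, 2, 1]], D = diag(0, -2, 3), P⁻¹ = [[1, 4, -1], [0, 1, 0], [0, -2, 1]].
T² = P·diag(0, 4, 9)·P⁻¹ = [[0, -26, 9], [0, 4, 0], [0, -10, 9]].
The requested entry is -10.

-10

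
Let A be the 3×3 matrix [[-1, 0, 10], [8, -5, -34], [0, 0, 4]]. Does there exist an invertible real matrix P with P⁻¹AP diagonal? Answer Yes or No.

Characteristic polynomial: p(t) = t^3 + 2t^2 - 19t - 20 = (t - 4)(t + 1)(t + 5).
All 3 eigenvalues are distinct, so A is diagonalizable.

Yes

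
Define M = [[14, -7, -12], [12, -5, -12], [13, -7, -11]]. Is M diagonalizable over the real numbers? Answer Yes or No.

Characteristic polynomial: p(λ) = λ^3 + 2λ^2 - 13λ + 10 = (λ - 2)(λ - 1)(λ + 5).
All 3 eigenvalues are distinct, so M is diagonalizable.

Yes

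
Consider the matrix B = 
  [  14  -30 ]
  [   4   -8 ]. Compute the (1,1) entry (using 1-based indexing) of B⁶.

Characteristic polynomial: s^2 - 6s + 8 = (s - 4)(s - 2), so the eigenvalues are 2, 4.
s=2: eigenvector (-5, -2).
s=4: eigenvector (3, 1).
P = [[-5, 3], [-2, 1]], D = diag(2, 4), P⁻¹ = [[1, -3], [2, -5]].
B⁶ = P·diag(64, 4096)·P⁻¹ = [[24256, -60480], [8064, -20096]].
The requested entry is 24256.

24256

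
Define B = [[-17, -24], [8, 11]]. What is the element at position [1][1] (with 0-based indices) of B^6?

-46871

Characteristic polynomial: t^2 + 6t + 5 = (t + 1)(t + 5), so the eigenvalues are -5, -1.
t=-1: eigenvector (-3, 2).
t=-5: eigenvector (-2, 1).
P = [[-3, -2], [2, 1]], D = diag(-1, -5), P⁻¹ = [[1, 2], [-2, -3]].
B⁶ = P·diag(1, 15625)·P⁻¹ = [[62497, 93744], [-31248, -46871]].
The requested entry is -46871.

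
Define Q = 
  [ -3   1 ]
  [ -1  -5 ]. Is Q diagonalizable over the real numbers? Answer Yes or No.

Characteristic polynomial: p(r) = r^2 + 8r + 16 = (r + 4)^2.
r = -4 has algebraic multiplicity 2; rank(Q + 4I) = 1, so geometric multiplicity = 1.
Geometric multiplicity < algebraic multiplicity, so Q is not diagonalizable.

No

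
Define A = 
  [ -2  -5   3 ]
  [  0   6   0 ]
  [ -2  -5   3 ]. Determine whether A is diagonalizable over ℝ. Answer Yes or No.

Characteristic polynomial: p(λ) = λ^3 - 7λ^2 + 6λ = λ(λ - 6)(λ - 1).
All 3 eigenvalues are distinct, so A is diagonalizable.

Yes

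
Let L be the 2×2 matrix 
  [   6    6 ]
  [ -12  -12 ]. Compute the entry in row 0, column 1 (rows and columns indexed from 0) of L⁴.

-1296

Characteristic polynomial: r^2 + 6r = r(r + 6), so the eigenvalues are -6, 0.
r=-6: eigenvector (1, -2).
r=0: eigenvector (1, -1).
P = [[1, 1], [-2, -1]], D = diag(-6, 0), P⁻¹ = [[-1, -1], [2, 1]].
L⁴ = P·diag(1296, 0)·P⁻¹ = [[-1296, -1296], [2592, 2592]].
The requested entry is -1296.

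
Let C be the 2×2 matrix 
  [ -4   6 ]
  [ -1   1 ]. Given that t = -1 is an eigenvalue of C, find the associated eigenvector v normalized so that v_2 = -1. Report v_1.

C + 1I = [[-3, 6], [-1, 2]].
Solving (C + 1I)v = 0 gives the eigenspace spanned by (-2, -1).
With v_2 = -1, v = (-2, -1), so v_1 = -2.

-2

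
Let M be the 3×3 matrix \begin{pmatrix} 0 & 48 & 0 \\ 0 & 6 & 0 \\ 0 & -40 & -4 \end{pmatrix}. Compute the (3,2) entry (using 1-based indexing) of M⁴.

-4160

Characteristic polynomial: t^3 - 2t^2 - 24t = t(t - 6)(t + 4), so the eigenvalues are -4, 0, 6.
t=0: eigenvector (1, 0, 0).
t=6: eigenvector (8, 1, -4).
t=-4: eigenvector (0, 0, 1).
P = [[1, 8, 0], [0, 1, 0], [0, -4, 1]], D = diag(0, 6, -4), P⁻¹ = [[1, -8, 0], [0, 1, 0], [0, 4, 1]].
M⁴ = P·diag(0, 1296, 256)·P⁻¹ = [[0, 10368, 0], [0, 1296, 0], [0, -4160, 256]].
The requested entry is -4160.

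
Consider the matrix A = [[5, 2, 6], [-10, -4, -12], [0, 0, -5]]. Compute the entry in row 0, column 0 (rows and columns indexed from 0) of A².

Characteristic polynomial: t^3 + 4t^2 - 5t = t(t - 1)(t + 5), so the eigenvalues are -5, 0, 1.
t=-5: eigenvector (-1, 2, 1).
t=0: eigenvector (-2, 5, 0).
t=1: eigenvector (1, -2, 0).
P = [[-1, -2, 1], [2, 5, -2], [1, 0, 0]], D = diag(-5, 0, 1), P⁻¹ = [[0, 0, 1], [2, 1, 0], [5, 2, 1]].
A² = P·diag(25, 0, 1)·P⁻¹ = [[5, 2, -24], [-10, -4, 48], [0, 0, 25]].
The requested entry is 5.

5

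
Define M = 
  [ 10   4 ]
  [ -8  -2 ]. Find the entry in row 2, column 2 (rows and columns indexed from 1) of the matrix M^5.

Characteristic polynomial: t^2 - 8t + 12 = (t - 6)(t - 2), so the eigenvalues are 2, 6.
t=2: eigenvector (-1, 2).
t=6: eigenvector (-1, 1).
P = [[-1, -1], [2, 1]], D = diag(2, 6), P⁻¹ = [[1, 1], [-2, -1]].
M⁵ = P·diag(32, 7776)·P⁻¹ = [[15520, 7744], [-15488, -7712]].
The requested entry is -7712.

-7712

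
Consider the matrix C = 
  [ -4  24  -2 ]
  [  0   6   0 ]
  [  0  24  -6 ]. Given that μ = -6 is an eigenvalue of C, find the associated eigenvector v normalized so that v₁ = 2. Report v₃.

C + 6I = [[2, 24, -2], [0, 12, 0], [0, 24, 0]].
Solving (C + 6I)v = 0 gives the eigenspace spanned by (2, 0, 2).
With v₁ = 2, v = (2, 0, 2), so v₃ = 2.

2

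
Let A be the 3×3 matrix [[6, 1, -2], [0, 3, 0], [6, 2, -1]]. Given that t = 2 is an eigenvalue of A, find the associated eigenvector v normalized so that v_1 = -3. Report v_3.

A − 2I = [[4, 1, -2], [0, 1, 0], [6, 2, -3]].
Solving (A − 2I)v = 0 gives the eigenspace spanned by (-3, 0, -6).
With v_1 = -3, v = (-3, 0, -6), so v_3 = -6.

-6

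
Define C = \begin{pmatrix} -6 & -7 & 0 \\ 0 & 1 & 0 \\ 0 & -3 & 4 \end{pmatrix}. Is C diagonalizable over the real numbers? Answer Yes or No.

Characteristic polynomial: p(t) = t^3 + t^2 - 26t + 24 = (t - 4)(t - 1)(t + 6).
All 3 eigenvalues are distinct, so C is diagonalizable.

Yes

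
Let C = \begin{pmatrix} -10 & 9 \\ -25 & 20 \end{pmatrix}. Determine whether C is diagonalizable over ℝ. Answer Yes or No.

Characteristic polynomial: p(r) = r^2 - 10r + 25 = (r - 5)^2.
r = 5 has algebraic multiplicity 2; rank(C − 5I) = 1, so geometric multiplicity = 1.
Geometric multiplicity < algebraic multiplicity, so C is not diagonalizable.

No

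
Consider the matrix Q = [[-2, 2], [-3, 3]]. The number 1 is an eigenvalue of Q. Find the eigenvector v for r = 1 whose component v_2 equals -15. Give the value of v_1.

Q − 1I = [[-3, 2], [-3, 2]].
Solving (Q − 1I)v = 0 gives the eigenspace spanned by (-10, -15).
With v_2 = -15, v = (-10, -15), so v_1 = -10.

-10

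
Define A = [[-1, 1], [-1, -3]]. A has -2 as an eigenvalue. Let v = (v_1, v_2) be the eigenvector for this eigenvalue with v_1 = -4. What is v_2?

A + 2I = [[1, 1], [-1, -1]].
Solving (A + 2I)v = 0 gives the eigenspace spanned by (-4, 4).
With v_1 = -4, v = (-4, 4), so v_2 = 4.

4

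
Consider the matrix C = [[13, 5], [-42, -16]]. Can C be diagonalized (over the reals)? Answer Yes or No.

Yes

Characteristic polynomial: p(t) = t^2 + 3t + 2 = (t + 1)(t + 2).
All 2 eigenvalues are distinct, so C is diagonalizable.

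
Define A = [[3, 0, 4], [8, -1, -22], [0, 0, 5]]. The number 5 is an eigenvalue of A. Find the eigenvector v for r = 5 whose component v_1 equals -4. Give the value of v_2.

2

A − 5I = [[-2, 0, 4], [8, -6, -22], [0, 0, 0]].
Solving (A − 5I)v = 0 gives the eigenspace spanned by (-4, 2, -2).
With v_1 = -4, v = (-4, 2, -2), so v_2 = 2.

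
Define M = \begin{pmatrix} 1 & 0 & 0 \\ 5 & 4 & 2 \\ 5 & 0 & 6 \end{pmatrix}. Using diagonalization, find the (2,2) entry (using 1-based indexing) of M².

16

Characteristic polynomial: r^3 - 11r^2 + 34r - 24 = (r - 6)(r - 4)(r - 1), so the eigenvalues are 1, 4, 6.
r=1: eigenvector (1, -1, -1).
r=4: eigenvector (0, 1, 0).
r=6: eigenvector (0, 1, 1).
P = [[1, 0, 0], [-1, 1, 1], [-1, 0, 1]], D = diag(1, 4, 6), P⁻¹ = [[1, 0, 0], [0, 1, -1], [1, 0, 1]].
M² = P·diag(1, 16, 36)·P⁻¹ = [[1, 0, 0], [35, 16, 20], [35, 0, 36]].
The requested entry is 16.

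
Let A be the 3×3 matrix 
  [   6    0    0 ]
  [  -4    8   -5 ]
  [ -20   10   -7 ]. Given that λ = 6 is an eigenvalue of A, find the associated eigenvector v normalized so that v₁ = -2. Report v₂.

A − 6I = [[0, 0, 0], [-4, 2, -5], [-20, 10, -13]].
Solving (A − 6I)v = 0 gives the eigenspace spanned by (-2, -4, 0).
With v₁ = -2, v = (-2, -4, 0), so v₂ = -4.

-4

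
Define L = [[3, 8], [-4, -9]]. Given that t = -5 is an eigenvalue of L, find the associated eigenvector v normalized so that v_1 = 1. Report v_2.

L + 5I = [[8, 8], [-4, -4]].
Solving (L + 5I)v = 0 gives the eigenspace spanned by (1, -1).
With v_1 = 1, v = (1, -1), so v_2 = -1.

-1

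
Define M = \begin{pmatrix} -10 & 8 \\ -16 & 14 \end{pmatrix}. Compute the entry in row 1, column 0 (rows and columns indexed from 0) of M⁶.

Characteristic polynomial: λ^2 - 4λ - 12 = (λ - 6)(λ + 2), so the eigenvalues are -2, 6.
λ=-2: eigenvector (-1, -1).
λ=6: eigenvector (1, 2).
P = [[-1, 1], [-1, 2]], D = diag(-2, 6), P⁻¹ = [[-2, 1], [-1, 1]].
M⁶ = P·diag(64, 46656)·P⁻¹ = [[-46528, 46592], [-93184, 93248]].
The requested entry is -93184.

-93184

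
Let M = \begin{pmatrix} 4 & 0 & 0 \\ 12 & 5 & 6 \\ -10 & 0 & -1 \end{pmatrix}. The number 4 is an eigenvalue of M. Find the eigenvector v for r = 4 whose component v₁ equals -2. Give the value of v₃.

4

M − 4I = [[0, 0, 0], [12, 1, 6], [-10, 0, -5]].
Solving (M − 4I)v = 0 gives the eigenspace spanned by (-2, 0, 4).
With v₁ = -2, v = (-2, 0, 4), so v₃ = 4.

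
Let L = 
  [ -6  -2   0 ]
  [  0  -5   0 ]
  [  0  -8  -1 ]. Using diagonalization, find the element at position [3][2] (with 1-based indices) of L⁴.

Characteristic polynomial: r^3 + 12r^2 + 41r + 30 = (r + 1)(r + 5)(r + 6), so the eigenvalues are -6, -5, -1.
r=-5: eigenvector (-2, 1, 2).
r=-6: eigenvector (1, 0, 0).
r=-1: eigenvector (0, 0, 1).
P = [[-2, 1, 0], [1, 0, 0], [2, 0, 1]], D = diag(-5, -6, -1), P⁻¹ = [[0, 1, 0], [1, 2, 0], [0, -2, 1]].
L⁴ = P·diag(625, 1296, 1)·P⁻¹ = [[1296, 1342, 0], [0, 625, 0], [0, 1248, 1]].
The requested entry is 1248.

1248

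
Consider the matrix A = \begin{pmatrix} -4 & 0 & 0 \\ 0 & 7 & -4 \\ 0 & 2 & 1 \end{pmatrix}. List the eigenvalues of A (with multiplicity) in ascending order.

Characteristic polynomial: p(r) = r^3 - 4r^2 - 17r + 60 = (r - 5)(r - 3)(r + 4).
Roots (with multiplicity): -4, 3, 5.

-4, 3, 5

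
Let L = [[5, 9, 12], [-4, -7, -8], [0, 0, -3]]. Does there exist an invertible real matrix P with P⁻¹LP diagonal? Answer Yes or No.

Characteristic polynomial: p(r) = r^3 + 5r^2 + 7r + 3 = (r + 1)^2(r + 3).
r = -1 has algebraic multiplicity 2; rank(L + 1I) = 2, so geometric multiplicity = 1.
Geometric multiplicity < algebraic multiplicity, so L is not diagonalizable.

No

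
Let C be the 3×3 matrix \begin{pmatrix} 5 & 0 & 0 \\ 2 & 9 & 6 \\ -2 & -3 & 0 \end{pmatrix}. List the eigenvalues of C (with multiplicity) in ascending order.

3, 5, 6

Characteristic polynomial: p(t) = t^3 - 14t^2 + 63t - 90 = (t - 6)(t - 5)(t - 3).
Roots (with multiplicity): 3, 5, 6.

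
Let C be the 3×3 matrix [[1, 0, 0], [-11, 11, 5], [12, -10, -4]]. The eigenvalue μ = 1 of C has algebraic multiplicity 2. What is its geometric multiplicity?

1

C − 1I = [[0, 0, 0], [-11, 10, 5], [12, -10, -5]].
This matrix has rank 2, so its null space has dimension 3 − 2 = 1.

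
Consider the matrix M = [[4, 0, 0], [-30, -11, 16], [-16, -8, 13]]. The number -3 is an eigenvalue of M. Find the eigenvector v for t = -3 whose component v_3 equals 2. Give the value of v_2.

4

M + 3I = [[7, 0, 0], [-30, -8, 16], [-16, -8, 16]].
Solving (M + 3I)v = 0 gives the eigenspace spanned by (0, 4, 2).
With v_3 = 2, v = (0, 4, 2), so v_2 = 4.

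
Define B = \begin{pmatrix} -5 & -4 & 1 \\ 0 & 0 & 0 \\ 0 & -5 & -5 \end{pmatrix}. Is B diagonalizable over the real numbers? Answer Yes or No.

Characteristic polynomial: p(λ) = λ^3 + 10λ^2 + 25λ = λ(λ + 5)^2.
λ = -5 has algebraic multiplicity 2; rank(B + 5I) = 2, so geometric multiplicity = 1.
Geometric multiplicity < algebraic multiplicity, so B is not diagonalizable.

No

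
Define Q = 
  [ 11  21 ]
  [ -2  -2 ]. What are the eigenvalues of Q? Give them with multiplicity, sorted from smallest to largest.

4, 5

Characteristic polynomial: p(s) = s^2 - 9s + 20 = (s - 5)(s - 4).
Roots (with multiplicity): 4, 5.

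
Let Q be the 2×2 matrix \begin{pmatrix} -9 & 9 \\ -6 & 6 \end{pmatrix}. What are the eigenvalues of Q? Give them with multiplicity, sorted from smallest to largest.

-3, 0

Characteristic polynomial: p(μ) = μ^2 + 3μ = μ(μ + 3).
Roots (with multiplicity): -3, 0.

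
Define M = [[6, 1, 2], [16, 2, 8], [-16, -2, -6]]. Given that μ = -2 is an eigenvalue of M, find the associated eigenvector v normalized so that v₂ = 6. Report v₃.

-3

M + 2I = [[8, 1, 2], [16, 4, 8], [-16, -2, -4]].
Solving (M + 2I)v = 0 gives the eigenspace spanned by (0, 6, -3).
With v₂ = 6, v = (0, 6, -3), so v₃ = -3.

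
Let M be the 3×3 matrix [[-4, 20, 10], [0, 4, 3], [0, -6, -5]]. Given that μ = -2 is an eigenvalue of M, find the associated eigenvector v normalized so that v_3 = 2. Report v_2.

-1

M + 2I = [[-2, 20, 10], [0, 6, 3], [0, -6, -3]].
Solving (M + 2I)v = 0 gives the eigenspace spanned by (0, -1, 2).
With v_3 = 2, v = (0, -1, 2), so v_2 = -1.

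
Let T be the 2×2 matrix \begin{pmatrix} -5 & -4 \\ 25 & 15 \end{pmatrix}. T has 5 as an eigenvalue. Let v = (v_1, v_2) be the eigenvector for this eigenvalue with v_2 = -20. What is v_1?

8

T − 5I = [[-10, -4], [25, 10]].
Solving (T − 5I)v = 0 gives the eigenspace spanned by (8, -20).
With v_2 = -20, v = (8, -20), so v_1 = 8.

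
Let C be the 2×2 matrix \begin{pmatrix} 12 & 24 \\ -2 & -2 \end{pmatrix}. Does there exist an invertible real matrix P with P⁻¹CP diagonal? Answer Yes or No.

Yes

Characteristic polynomial: p(μ) = μ^2 - 10μ + 24 = (μ - 6)(μ - 4).
All 2 eigenvalues are distinct, so C is diagonalizable.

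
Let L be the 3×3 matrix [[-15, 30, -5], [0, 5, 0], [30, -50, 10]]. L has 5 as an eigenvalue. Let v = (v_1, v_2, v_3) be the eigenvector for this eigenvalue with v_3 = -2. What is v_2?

1

L − 5I = [[-20, 30, -5], [0, 0, 0], [30, -50, 5]].
Solving (L − 5I)v = 0 gives the eigenspace spanned by (2, 1, -2).
With v_3 = -2, v = (2, 1, -2), so v_2 = 1.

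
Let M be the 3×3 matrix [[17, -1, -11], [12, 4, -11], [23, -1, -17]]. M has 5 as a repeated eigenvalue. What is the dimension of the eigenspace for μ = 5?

M − 5I = [[12, -1, -11], [12, -1, -11], [23, -1, -22]].
This matrix has rank 2, so its null space has dimension 3 − 2 = 1.

1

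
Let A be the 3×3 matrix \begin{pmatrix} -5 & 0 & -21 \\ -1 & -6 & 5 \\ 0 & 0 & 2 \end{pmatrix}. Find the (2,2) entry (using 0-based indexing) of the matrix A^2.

Characteristic polynomial: μ^3 + 9μ^2 + 8μ - 60 = (μ - 2)(μ + 5)(μ + 6), so the eigenvalues are -6, -5, 2.
μ=-5: eigenvector (1, -1, 0).
μ=-6: eigenvector (0, 1, 0).
μ=2: eigenvector (3, -1, -1).
P = [[1, 0, 3], [-1, 1, -1], [0, 0, -1]], D = diag(-5, -6, 2), P⁻¹ = [[1, 0, 3], [1, 1, 2], [0, 0, -1]].
A² = P·diag(25, 36, 4)·P⁻¹ = [[25, 0, 63], [11, 36, 1], [0, 0, 4]].
The requested entry is 4.

4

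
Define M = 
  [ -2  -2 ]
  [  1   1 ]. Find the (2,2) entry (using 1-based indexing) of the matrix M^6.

-1

Characteristic polynomial: λ^2 + λ = λ(λ + 1), so the eigenvalues are -1, 0.
λ=0: eigenvector (1, -1).
λ=-1: eigenvector (2, -1).
P = [[1, 2], [-1, -1]], D = diag(0, -1), P⁻¹ = [[-1, -2], [1, 1]].
M⁶ = P·diag(0, 1)·P⁻¹ = [[2, 2], [-1, -1]].
The requested entry is -1.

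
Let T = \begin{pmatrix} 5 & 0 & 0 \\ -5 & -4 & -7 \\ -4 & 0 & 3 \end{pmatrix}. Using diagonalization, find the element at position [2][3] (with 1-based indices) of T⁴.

Characteristic polynomial: λ^3 - 4λ^2 - 17λ + 60 = (λ - 5)(λ - 3)(λ + 4), so the eigenvalues are -4, 3, 5.
λ=5: eigenvector (1, 1, -2).
λ=-4: eigenvector (0, 1, 0).
λ=3: eigenvector (0, -1, 1).
P = [[1, 0, 0], [1, 1, -1], [-2, 0, 1]], D = diag(5, -4, 3), P⁻¹ = [[1, 0, 0], [1, 1, 1], [2, 0, 1]].
T⁴ = P·diag(625, 256, 81)·P⁻¹ = [[625, 0, 0], [719, 256, 175], [-1088, 0, 81]].
The requested entry is 175.

175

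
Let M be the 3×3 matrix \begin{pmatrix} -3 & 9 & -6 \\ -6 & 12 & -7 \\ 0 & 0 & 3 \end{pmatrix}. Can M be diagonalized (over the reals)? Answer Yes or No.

No

Characteristic polynomial: p(t) = t^3 - 12t^2 + 45t - 54 = (t - 6)(t - 3)^2.
t = 3 has algebraic multiplicity 2; rank(M − 3I) = 2, so geometric multiplicity = 1.
Geometric multiplicity < algebraic multiplicity, so M is not diagonalizable.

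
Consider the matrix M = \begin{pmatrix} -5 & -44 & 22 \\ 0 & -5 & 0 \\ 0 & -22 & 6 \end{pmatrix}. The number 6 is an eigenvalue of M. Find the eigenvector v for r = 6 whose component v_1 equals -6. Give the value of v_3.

-3

M − 6I = [[-11, -44, 22], [0, -11, 0], [0, -22, 0]].
Solving (M − 6I)v = 0 gives the eigenspace spanned by (-6, 0, -3).
With v_1 = -6, v = (-6, 0, -3), so v_3 = -3.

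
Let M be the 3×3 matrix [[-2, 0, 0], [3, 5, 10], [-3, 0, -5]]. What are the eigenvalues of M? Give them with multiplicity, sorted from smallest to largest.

Characteristic polynomial: p(t) = t^3 + 2t^2 - 25t - 50 = (t - 5)(t + 2)(t + 5).
Roots (with multiplicity): -5, -2, 5.

-5, -2, 5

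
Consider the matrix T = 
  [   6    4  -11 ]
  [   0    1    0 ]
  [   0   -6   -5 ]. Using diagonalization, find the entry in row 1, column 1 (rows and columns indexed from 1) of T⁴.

1296

Characteristic polynomial: s^3 - 2s^2 - 29s + 30 = (s - 6)(s - 1)(s + 5), so the eigenvalues are -5, 1, 6.
s=6: eigenvector (1, 0, 0).
s=1: eigenvector (-3, 1, -1).
s=-5: eigenvector (1, 0, 1).
P = [[1, -3, 1], [0, 1, 0], [0, -1, 1]], D = diag(6, 1, -5), P⁻¹ = [[1, 2, -1], [0, 1, 0], [0, 1, 1]].
T⁴ = P·diag(1296, 1, 625)·P⁻¹ = [[1296, 3214, -671], [0, 1, 0], [0, 624, 625]].
The requested entry is 1296.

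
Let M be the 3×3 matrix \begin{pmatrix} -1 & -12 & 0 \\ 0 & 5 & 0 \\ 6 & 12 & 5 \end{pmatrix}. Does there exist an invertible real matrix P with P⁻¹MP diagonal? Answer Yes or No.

Yes

Characteristic polynomial: p(μ) = μ^3 - 9μ^2 + 15μ + 25 = (μ - 5)^2(μ + 1).
μ = 5 has algebraic multiplicity 2; rank(M − 5I) = 1, so geometric multiplicity = 2.
Every eigenvalue has geometric = algebraic multiplicity, so M is diagonalizable.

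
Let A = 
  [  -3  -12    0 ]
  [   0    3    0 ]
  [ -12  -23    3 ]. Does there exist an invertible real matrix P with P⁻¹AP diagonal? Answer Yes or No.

Characteristic polynomial: p(λ) = λ^3 - 3λ^2 - 9λ + 27 = (λ - 3)^2(λ + 3).
λ = 3 has algebraic multiplicity 2; rank(A − 3I) = 2, so geometric multiplicity = 1.
Geometric multiplicity < algebraic multiplicity, so A is not diagonalizable.

No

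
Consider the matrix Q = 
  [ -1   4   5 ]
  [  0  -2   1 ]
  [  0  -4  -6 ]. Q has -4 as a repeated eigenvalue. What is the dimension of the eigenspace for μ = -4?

Q + 4I = [[3, 4, 5], [0, 2, 1], [0, -4, -2]].
This matrix has rank 2, so its null space has dimension 3 − 2 = 1.

1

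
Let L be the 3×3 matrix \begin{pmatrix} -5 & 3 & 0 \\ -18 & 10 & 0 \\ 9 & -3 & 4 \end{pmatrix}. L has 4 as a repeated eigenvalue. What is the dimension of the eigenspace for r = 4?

2

L − 4I = [[-9, 3, 0], [-18, 6, 0], [9, -3, 0]].
This matrix has rank 1, so its null space has dimension 3 − 1 = 2.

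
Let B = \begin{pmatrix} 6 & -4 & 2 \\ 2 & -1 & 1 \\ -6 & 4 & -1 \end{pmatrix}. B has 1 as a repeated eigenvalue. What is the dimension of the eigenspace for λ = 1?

B − 1I = [[5, -4, 2], [2, -2, 1], [-6, 4, -2]].
This matrix has rank 2, so its null space has dimension 3 − 2 = 1.

1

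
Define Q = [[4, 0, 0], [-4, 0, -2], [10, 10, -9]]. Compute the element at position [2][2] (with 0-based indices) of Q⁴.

2101

Characteristic polynomial: λ^3 + 5λ^2 - 16λ - 80 = (λ - 4)(λ + 4)(λ + 5), so the eigenvalues are -5, -4, 4.
λ=4: eigenvector (1, -1, 0).
λ=-4: eigenvector (0, 1, 2).
λ=-5: eigenvector (0, 2, 5).
P = [[1, 0, 0], [-1, 1, 2], [0, 2, 5]], D = diag(4, -4, -5), P⁻¹ = [[1, 0, 0], [5, 5, -2], [-2, -2, 1]].
Q⁴ = P·diag(256, 256, 625)·P⁻¹ = [[256, 0, 0], [-1476, -1220, 738], [-3690, -3690, 2101]].
The requested entry is 2101.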